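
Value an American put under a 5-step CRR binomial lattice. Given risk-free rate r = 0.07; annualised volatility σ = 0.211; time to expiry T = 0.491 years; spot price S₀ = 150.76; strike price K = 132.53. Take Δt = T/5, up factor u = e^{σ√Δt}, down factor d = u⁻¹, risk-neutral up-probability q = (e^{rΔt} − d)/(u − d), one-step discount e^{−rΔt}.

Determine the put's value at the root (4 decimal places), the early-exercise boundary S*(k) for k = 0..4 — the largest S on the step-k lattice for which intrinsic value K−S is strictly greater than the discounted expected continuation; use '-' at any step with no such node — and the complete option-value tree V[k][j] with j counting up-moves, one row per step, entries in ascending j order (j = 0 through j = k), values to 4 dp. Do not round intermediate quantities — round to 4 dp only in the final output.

price = 1.6170
boundary = - - - - 115.7238
tree:
1.6170
3.0417 0.4026
5.5883 0.8728 0.0000
9.9339 1.8924 0.0000 0.0000
16.8062 4.1030 0.0000 0.0000 0.0000
24.2105 8.8959 0.0000 0.0000 0.0000 0.0000

Δt=0.09820, u=1.06836, d=0.93602, q=0.53560, disc=e^(-rΔt)=0.99315
k=5 terminal: V=max(K-S,0) → 24.2105 8.8959 0.0000 0.0000 0.0000 0.0000
k=4: j=0 S=115.7238 intr=16.8062 cont=15.8984 V=16.8062[EX]; j=1 S=132.0852 intr=0.4448 cont=4.1030 V=4.1030[hold]; j=2 S=150.7600 intr=0.0000 cont=0.0000 V=0.0000[hold]; j=3 S=172.0751 intr=0.0000 cont=0.0000 V=0.0000[hold]; j=4 S=196.4037 intr=0.0000 cont=0.0000 V=0.0000[hold]  S*(4)=115.7238
k=3: j=0 S=123.6341 intr=8.8959 cont=9.9339 V=9.9339[hold]; j=1 S=141.1140 intr=0.0000 cont=1.8924 V=1.8924[hold]; j=2 S=161.0653 intr=0.0000 cont=0.0000 V=0.0000[hold]; j=3 S=183.8374 intr=0.0000 cont=0.0000 V=0.0000[hold]  S*(3)=-
k=2: j=0 S=132.0852 intr=0.4448 cont=5.5883 V=5.5883[hold]; j=1 S=150.7600 intr=0.0000 cont=0.8728 V=0.8728[hold]; j=2 S=172.0751 intr=0.0000 cont=0.0000 V=0.0000[hold]  S*(2)=-
k=1: j=0 S=141.1140 intr=0.0000 cont=3.0417 V=3.0417[hold]; j=1 S=161.0653 intr=0.0000 cont=0.4026 V=0.4026[hold]  S*(1)=-
k=0: j=0 S=150.7600 intr=0.0000 cont=1.6170 V=1.6170[hold]  S*(0)=-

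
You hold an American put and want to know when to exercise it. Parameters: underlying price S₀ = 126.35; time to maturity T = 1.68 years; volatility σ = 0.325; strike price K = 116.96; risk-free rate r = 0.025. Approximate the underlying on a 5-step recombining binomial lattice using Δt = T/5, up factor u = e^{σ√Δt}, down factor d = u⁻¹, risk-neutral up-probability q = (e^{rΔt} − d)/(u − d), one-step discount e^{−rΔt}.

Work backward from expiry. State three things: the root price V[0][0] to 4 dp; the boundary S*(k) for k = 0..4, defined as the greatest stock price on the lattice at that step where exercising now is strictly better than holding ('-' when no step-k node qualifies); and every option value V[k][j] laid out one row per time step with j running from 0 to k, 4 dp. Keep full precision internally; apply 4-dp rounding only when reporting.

params: Δt=0.33600 u=1.20730 d=0.82829 q=0.47530 e^(-rΔt)=0.99164
t_5 payoffs: 67.6998 45.1594 12.3051 0.0000 0.0000 0.0000
t_4: node(4,0) S=59.4719 payoff=57.4881 vs cont=56.5097 → 57.4881 [stop]  node(4,1) S=86.6849 payoff=30.2751 vs cont=29.2967 → 30.2751 [stop]  node(4,2) S=126.3500 payoff=0.0000 vs cont=6.4025 → 6.4025 [wait]  node(4,3) S=184.1649 payoff=0.0000 vs cont=0.0000 → 0.0000 [wait]  node(4,4) S=268.4346 payoff=0.0000 vs cont=0.0000 → 0.0000 [wait]  ⇒ S*(4)=86.6849
t_3: node(3,0) S=71.8006 payoff=45.1594 vs cont=44.1811 → 45.1594 [stop]  node(3,1) S=104.6549 payoff=12.3051 vs cont=18.7702 → 18.7702 [wait]  node(3,2) S=152.5426 payoff=0.0000 vs cont=3.3313 → 3.3313 [wait]  node(3,3) S=222.3426 payoff=0.0000 vs cont=0.0000 → 0.0000 [wait]  ⇒ S*(3)=71.8006
t_2: node(2,0) S=86.6849 payoff=30.2751 vs cont=32.3438 → 32.3438 [wait]  node(2,1) S=126.3500 payoff=0.0000 vs cont=11.3365 → 11.3365 [wait]  node(2,2) S=184.1649 payoff=0.0000 vs cont=1.7333 → 1.7333 [wait]  ⇒ S*(2)=-
t_1: node(1,0) S=104.6549 payoff=12.3051 vs cont=22.1720 → 22.1720 [wait]  node(1,1) S=152.5426 payoff=0.0000 vs cont=6.7155 → 6.7155 [wait]  ⇒ S*(1)=-
t_0: node(0,0) S=126.3500 payoff=0.0000 vs cont=14.7015 → 14.7015 [wait]  ⇒ S*(0)=-

price = 14.7015
boundary = - - - 71.8006 86.6849
tree:
14.7015
22.1720 6.7155
32.3438 11.3365 1.7333
45.1594 18.7702 3.3313 0.0000
57.4881 30.2751 6.4025 0.0000 0.0000
67.6998 45.1594 12.3051 0.0000 0.0000 0.0000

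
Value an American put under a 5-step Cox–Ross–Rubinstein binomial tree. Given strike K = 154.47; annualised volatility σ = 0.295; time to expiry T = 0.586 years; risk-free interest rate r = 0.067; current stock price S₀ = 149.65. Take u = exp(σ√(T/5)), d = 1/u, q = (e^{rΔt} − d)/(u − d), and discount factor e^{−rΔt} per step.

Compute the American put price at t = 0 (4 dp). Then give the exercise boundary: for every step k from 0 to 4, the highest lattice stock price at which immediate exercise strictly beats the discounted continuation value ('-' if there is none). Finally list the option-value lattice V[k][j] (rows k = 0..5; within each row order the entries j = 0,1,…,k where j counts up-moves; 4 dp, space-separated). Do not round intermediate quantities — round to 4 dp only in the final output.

Δt=0.11720, u=1.10627, d=0.90394, q=0.51374, disc=e^(-rΔt)=0.99218
k=5 terminal: V=max(K-S,0) → 64.1517 43.9359 19.1953 0.0000 0.0000 0.0000
k=4: j=0 S=99.9162 intr=54.5538 cont=53.3455 V=54.5538[EX]; j=1 S=122.2803 intr=32.1897 cont=30.9815 V=32.1897[EX]; j=2 S=149.6500 intr=4.8200 cont=9.2610 V=9.2610[hold]; j=3 S=183.1458 intr=0.0000 cont=0.0000 V=0.0000[hold]; j=4 S=224.1389 intr=0.0000 cont=0.0000 V=0.0000[hold]  S*(4)=122.2803
k=3: j=0 S=110.5341 intr=43.9359 cont=42.7277 V=43.9359[EX]; j=1 S=135.2747 intr=19.1953 cont=20.2507 V=20.2507[hold]; j=2 S=165.5529 intr=0.0000 cont=4.4680 V=4.4680[hold]; j=3 S=202.6083 intr=0.0000 cont=0.0000 V=0.0000[hold]  S*(3)=110.5341
k=2: j=0 S=122.2803 intr=32.1897 cont=31.5195 V=32.1897[EX]; j=1 S=149.6500 intr=4.8200 cont=12.0476 V=12.0476[hold]; j=2 S=183.1458 intr=0.0000 cont=2.1557 V=2.1557[hold]  S*(2)=122.2803
k=1: j=0 S=135.2747 intr=19.1953 cont=21.6711 V=21.6711[hold]; j=1 S=165.5529 intr=0.0000 cont=6.9113 V=6.9113[hold]  S*(1)=-
k=0: j=0 S=149.6500 intr=4.8200 cont=13.9783 V=13.9783[hold]  S*(0)=-

price = 13.9783
boundary = - - 122.2803 110.5341 122.2803
tree:
13.9783
21.6711 6.9113
32.1897 12.0476 2.1557
43.9359 20.2507 4.4680 0.0000
54.5538 32.1897 9.2610 0.0000 0.0000
64.1517 43.9359 19.1953 0.0000 0.0000 0.0000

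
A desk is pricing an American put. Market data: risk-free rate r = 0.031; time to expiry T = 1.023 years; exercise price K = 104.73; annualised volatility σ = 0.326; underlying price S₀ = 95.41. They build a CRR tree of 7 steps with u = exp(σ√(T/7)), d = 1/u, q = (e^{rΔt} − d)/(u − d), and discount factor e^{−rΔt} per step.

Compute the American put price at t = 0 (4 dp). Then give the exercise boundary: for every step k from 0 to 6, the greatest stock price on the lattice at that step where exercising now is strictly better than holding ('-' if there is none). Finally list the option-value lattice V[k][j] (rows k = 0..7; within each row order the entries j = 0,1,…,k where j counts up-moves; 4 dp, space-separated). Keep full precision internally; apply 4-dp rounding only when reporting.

price = 16.5385
boundary = - - - 65.6480 74.3611 65.6480 74.3611
tree:
16.5385
22.8979 9.9951
30.5550 15.0473 4.7675
39.0820 21.8595 8.0133 1.3937
46.7741 30.3689 13.1015 2.7293 0.0000
53.5650 39.0820 20.5824 5.3450 0.0000 0.0000
59.5601 46.7741 30.3689 10.4676 0.0000 0.0000 0.0000
64.8528 53.5650 39.0820 20.4994 0.0000 0.0000 0.0000 0.0000

Δt=0.14614, u=1.13272, d=0.88283, q=0.48705, disc=e^(-rΔt)=0.99548
k=7 terminal: V=max(K-S,0) → 64.8528 53.5650 39.0820 20.4994 0.0000 0.0000 0.0000 0.0000
k=6: j=0 S=45.1699 intr=59.5601 cont=59.0867 V=59.5601[EX]; j=1 S=57.9559 intr=46.7741 cont=46.3007 V=46.7741[EX]; j=2 S=74.3611 intr=30.3689 cont=29.8955 V=30.3689[EX]; j=3 S=95.4100 intr=9.3200 cont=10.4676 V=10.4676[hold]; j=4 S=122.4171 intr=0.0000 cont=0.0000 V=0.0000[hold]; j=5 S=157.0689 intr=0.0000 cont=0.0000 V=0.0000[hold]; j=6 S=201.5294 intr=0.0000 cont=0.0000 V=0.0000[hold]  S*(6)=74.3611
k=5: j=0 S=51.1650 intr=53.5650 cont=53.0916 V=53.5650[EX]; j=1 S=65.6480 intr=39.0820 cont=38.6086 V=39.0820[EX]; j=2 S=84.2306 intr=20.4994 cont=20.5824 V=20.5824[hold]; j=3 S=108.0732 intr=0.0000 cont=5.3450 V=5.3450[hold]; j=4 S=138.6648 intr=0.0000 cont=0.0000 V=0.0000[hold]; j=5 S=177.9158 intr=0.0000 cont=0.0000 V=0.0000[hold]  S*(5)=65.6480
k=4: j=0 S=57.9559 intr=46.7741 cont=46.3007 V=46.7741[EX]; j=1 S=74.3611 intr=30.3689 cont=29.9358 V=30.3689[EX]; j=2 S=95.4100 intr=9.3200 cont=13.1015 V=13.1015[hold]; j=3 S=122.4171 intr=0.0000 cont=2.7293 V=2.7293[hold]; j=4 S=157.0689 intr=0.0000 cont=0.0000 V=0.0000[hold]  S*(4)=74.3611
k=3: j=0 S=65.6480 intr=39.0820 cont=38.6086 V=39.0820[EX]; j=1 S=84.2306 intr=20.4994 cont=21.8595 V=21.8595[hold]; j=2 S=108.0732 intr=0.0000 cont=8.0133 V=8.0133[hold]; j=3 S=138.6648 intr=0.0000 cont=1.3937 V=1.3937[hold]  S*(3)=65.6480
k=2: j=0 S=74.3611 intr=30.3689 cont=30.5550 V=30.5550[hold]; j=1 S=95.4100 intr=9.3200 cont=15.0473 V=15.0473[hold]; j=2 S=122.4171 intr=0.0000 cont=4.7675 V=4.7675[hold]  S*(2)=-
k=1: j=0 S=84.2306 intr=20.4994 cont=22.8979 V=22.8979[hold]; j=1 S=108.0732 intr=0.0000 cont=9.9951 V=9.9951[hold]  S*(1)=-
k=0: j=0 S=95.4100 intr=9.3200 cont=16.5385 V=16.5385[hold]  S*(0)=-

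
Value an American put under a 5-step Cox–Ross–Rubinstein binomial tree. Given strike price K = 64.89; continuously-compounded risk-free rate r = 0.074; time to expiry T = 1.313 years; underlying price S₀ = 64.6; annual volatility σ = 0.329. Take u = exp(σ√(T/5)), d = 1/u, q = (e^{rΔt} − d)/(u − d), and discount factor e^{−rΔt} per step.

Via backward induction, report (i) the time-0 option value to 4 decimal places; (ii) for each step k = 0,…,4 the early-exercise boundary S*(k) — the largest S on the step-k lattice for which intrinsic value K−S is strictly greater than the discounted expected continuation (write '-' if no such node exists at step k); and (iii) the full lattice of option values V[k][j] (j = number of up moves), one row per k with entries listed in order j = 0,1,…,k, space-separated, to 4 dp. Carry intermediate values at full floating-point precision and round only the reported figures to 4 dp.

price = 7.6810
boundary = - - 46.1098 38.9559 46.1098
tree:
7.6810
12.2495 3.6859
18.7802 6.5865 1.1039
25.9341 11.3944 2.3249 0.0000
31.9780 18.7802 4.8966 0.0000 0.0000
37.0843 25.9341 10.3126 0.0000 0.0000 0.0000

Δt=0.26260, u=1.18364, d=0.84485, q=0.51587, disc=e^(-rΔt)=0.98076
k=5 terminal: V=max(K-S,0) → 37.0843 25.9341 10.3126 0.0000 0.0000 0.0000
k=4: j=0 S=32.9120 intr=31.9780 cont=30.7292 V=31.9780[EX]; j=1 S=46.1098 intr=18.7802 cont=17.5314 V=18.7802[EX]; j=2 S=64.6000 intr=0.2900 cont=4.8966 V=4.8966[hold]; j=3 S=90.5048 intr=0.0000 cont=0.0000 V=0.0000[hold]; j=4 S=126.7976 intr=0.0000 cont=0.0000 V=0.0000[hold]  S*(4)=46.1098
k=3: j=0 S=38.9559 intr=25.9341 cont=24.6853 V=25.9341[EX]; j=1 S=54.5774 intr=10.3126 cont=11.3944 V=11.3944[hold]; j=2 S=76.4631 intr=0.0000 cont=2.3249 V=2.3249[hold]; j=3 S=107.1251 intr=0.0000 cont=0.0000 V=0.0000[hold]  S*(3)=38.9559
k=2: j=0 S=46.1098 intr=18.7802 cont=18.0788 V=18.7802[EX]; j=1 S=64.6000 intr=0.2900 cont=6.5865 V=6.5865[hold]; j=2 S=90.5048 intr=0.0000 cont=1.1039 V=1.1039[hold]  S*(2)=46.1098
k=1: j=0 S=54.5774 intr=10.3126 cont=12.2495 V=12.2495[hold]; j=1 S=76.4631 intr=0.0000 cont=3.6859 V=3.6859[hold]  S*(1)=-
k=0: j=0 S=64.6000 intr=0.2900 cont=7.6810 V=7.6810[hold]  S*(0)=-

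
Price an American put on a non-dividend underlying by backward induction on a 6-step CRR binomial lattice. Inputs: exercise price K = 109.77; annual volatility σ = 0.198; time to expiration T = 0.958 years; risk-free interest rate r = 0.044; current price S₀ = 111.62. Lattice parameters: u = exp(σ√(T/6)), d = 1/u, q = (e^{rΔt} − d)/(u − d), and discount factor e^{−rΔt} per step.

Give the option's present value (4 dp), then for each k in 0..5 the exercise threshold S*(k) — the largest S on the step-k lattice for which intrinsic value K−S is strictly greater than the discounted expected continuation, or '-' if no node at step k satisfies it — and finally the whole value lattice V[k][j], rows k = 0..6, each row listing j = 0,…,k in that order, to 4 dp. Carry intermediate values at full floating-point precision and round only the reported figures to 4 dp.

Δt=0.15967, u=1.08233, d=0.92393, q=0.52474, disc=e^(-rΔt)=0.99300
k=6 terminal: V=max(K-S,0) → 40.3347 28.4306 14.4857 0.0000 0.0000 0.0000 0.0000
k=5: j=0 S=75.1520 intr=34.6180 cont=33.8495 V=34.6180[EX]; j=1 S=88.0362 intr=21.7338 cont=20.9654 V=21.7338[EX]; j=2 S=103.1292 intr=6.6408 cont=6.8363 V=6.8363[hold]; j=3 S=120.8098 intr=0.0000 cont=0.0000 V=0.0000[hold]; j=4 S=141.5216 intr=0.0000 cont=0.0000 V=0.0000[hold]; j=5 S=165.7843 intr=0.0000 cont=0.0000 V=0.0000[hold]  S*(5)=88.0362
k=4: j=0 S=81.3394 intr=28.4306 cont=27.6621 V=28.4306[EX]; j=1 S=95.2843 intr=14.4857 cont=13.8191 V=14.4857[EX]; j=2 S=111.6200 intr=0.0000 cont=3.2263 V=3.2263[hold]; j=3 S=130.7563 intr=0.0000 cont=0.0000 V=0.0000[hold]; j=4 S=153.1733 intr=0.0000 cont=0.0000 V=0.0000[hold]  S*(4)=95.2843
k=3: j=0 S=88.0362 intr=21.7338 cont=20.9654 V=21.7338[EX]; j=1 S=103.1292 intr=6.6408 cont=8.5174 V=8.5174[hold]; j=2 S=120.8098 intr=0.0000 cont=1.5226 V=1.5226[hold]; j=3 S=141.5216 intr=0.0000 cont=0.0000 V=0.0000[hold]  S*(3)=88.0362
k=2: j=0 S=95.2843 intr=14.4857 cont=14.6950 V=14.6950[hold]; j=1 S=111.6200 intr=0.0000 cont=4.8130 V=4.8130[hold]; j=2 S=130.7563 intr=0.0000 cont=0.7186 V=0.7186[hold]  S*(2)=-
k=1: j=0 S=103.1292 intr=6.6408 cont=9.4430 V=9.4430[hold]; j=1 S=120.8098 intr=0.0000 cont=2.6458 V=2.6458[hold]  S*(1)=-
k=0: j=0 S=111.6200 intr=0.0000 cont=5.8351 V=5.8351[hold]  S*(0)=-

price = 5.8351
boundary = - - - 88.0362 95.2843 88.0362
tree:
5.8351
9.4430 2.6458
14.6950 4.8130 0.7186
21.7338 8.5174 1.5226 0.0000
28.4306 14.4857 3.2263 0.0000 0.0000
34.6180 21.7338 6.8363 0.0000 0.0000 0.0000
40.3347 28.4306 14.4857 0.0000 0.0000 0.0000 0.0000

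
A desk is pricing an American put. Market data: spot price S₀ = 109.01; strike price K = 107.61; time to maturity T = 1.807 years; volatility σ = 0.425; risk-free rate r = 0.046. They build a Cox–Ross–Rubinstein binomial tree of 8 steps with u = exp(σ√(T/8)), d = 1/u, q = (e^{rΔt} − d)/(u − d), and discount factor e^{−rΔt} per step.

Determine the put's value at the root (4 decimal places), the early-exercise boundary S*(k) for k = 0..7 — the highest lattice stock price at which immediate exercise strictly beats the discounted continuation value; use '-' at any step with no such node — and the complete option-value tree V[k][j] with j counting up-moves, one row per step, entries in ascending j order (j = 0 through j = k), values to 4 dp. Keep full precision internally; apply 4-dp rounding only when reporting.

price = 19.3836
boundary = - - - 59.4704 48.5936 59.4704 72.7818 89.0727
tree:
19.3836
27.1445 11.2439
36.8176 17.0647 5.0666
48.1396 25.1305 8.5374 1.3473
59.0164 35.6326 14.0915 2.5948 0.0000
67.9039 48.1396 22.6116 4.9975 0.0000 0.0000
75.1659 59.0164 34.8282 9.6250 0.0000 0.0000 0.0000
81.0997 67.9039 48.1396 18.5373 0.0000 0.0000 0.0000 0.0000
85.9483 75.1659 59.0164 34.8282 0.0000 0.0000 0.0000 0.0000 0.0000

Δt=0.22587, u=1.22383, d=0.81711, q=0.47535, disc=e^(-rΔt)=0.98966
k=8 terminal: V=max(K-S,0) → 85.9483 75.1659 59.0164 34.8282 0.0000 0.0000 0.0000 0.0000 0.0000
k=7: j=0 S=26.5103 intr=81.0997 cont=79.9874 V=81.0997[EX]; j=1 S=39.7061 intr=67.9039 cont=66.7916 V=67.9039[EX]; j=2 S=59.4704 intr=48.1396 cont=47.0273 V=48.1396[EX]; j=3 S=89.0727 intr=18.5373 cont=18.0836 V=18.5373[EX]; j=4 S=133.4099 intr=0.0000 cont=0.0000 V=0.0000[hold]; j=5 S=199.8166 intr=0.0000 cont=0.0000 V=0.0000[hold]; j=6 S=299.2782 intr=0.0000 cont=0.0000 V=0.0000[hold]; j=7 S=448.2483 intr=0.0000 cont=0.0000 V=0.0000[hold]  S*(7)=89.0727
k=6: j=0 S=32.4441 intr=75.1659 cont=74.0536 V=75.1659[EX]; j=1 S=48.5936 intr=59.0164 cont=57.9041 V=59.0164[EX]; j=2 S=72.7818 intr=34.8282 cont=33.7159 V=34.8282[EX]; j=3 S=109.0100 intr=0.0000 cont=9.6250 V=9.6250[hold]; j=4 S=163.2713 intr=0.0000 cont=0.0000 V=0.0000[hold]; j=5 S=244.5419 intr=0.0000 cont=0.0000 V=0.0000[hold]; j=6 S=366.2662 intr=0.0000 cont=0.0000 V=0.0000[hold]  S*(6)=72.7818
k=5: j=0 S=39.7061 intr=67.9039 cont=66.7916 V=67.9039[EX]; j=1 S=59.4704 intr=48.1396 cont=47.0273 V=48.1396[EX]; j=2 S=89.0727 intr=18.5373 cont=22.6116 V=22.6116[hold]; j=3 S=133.4099 intr=0.0000 cont=4.9975 V=4.9975[hold]; j=4 S=199.8166 intr=0.0000 cont=0.0000 V=0.0000[hold]; j=5 S=299.2782 intr=0.0000 cont=0.0000 V=0.0000[hold]  S*(5)=59.4704
k=4: j=0 S=48.5936 intr=59.0164 cont=57.9041 V=59.0164[EX]; j=1 S=72.7818 intr=34.8282 cont=35.6326 V=35.6326[hold]; j=2 S=109.0100 intr=0.0000 cont=14.0915 V=14.0915[hold]; j=3 S=163.2713 intr=0.0000 cont=2.5948 V=2.5948[hold]; j=4 S=244.5419 intr=0.0000 cont=0.0000 V=0.0000[hold]  S*(4)=48.5936
k=3: j=0 S=59.4704 intr=48.1396 cont=47.4057 V=48.1396[EX]; j=1 S=89.0727 intr=18.5373 cont=25.1305 V=25.1305[hold]; j=2 S=133.4099 intr=0.0000 cont=8.5374 V=8.5374[hold]; j=3 S=199.8166 intr=0.0000 cont=1.3473 V=1.3473[hold]  S*(3)=59.4704
k=2: j=0 S=72.7818 intr=34.8282 cont=36.8176 V=36.8176[hold]; j=1 S=109.0100 intr=0.0000 cont=17.0647 V=17.0647[hold]; j=2 S=163.2713 intr=0.0000 cont=5.0666 V=5.0666[hold]  S*(2)=-
k=1: j=0 S=89.0727 intr=18.5373 cont=27.1445 V=27.1445[hold]; j=1 S=133.4099 intr=0.0000 cont=11.2439 V=11.2439[hold]  S*(1)=-
k=0: j=0 S=109.0100 intr=0.0000 cont=19.3836 V=19.3836[hold]  S*(0)=-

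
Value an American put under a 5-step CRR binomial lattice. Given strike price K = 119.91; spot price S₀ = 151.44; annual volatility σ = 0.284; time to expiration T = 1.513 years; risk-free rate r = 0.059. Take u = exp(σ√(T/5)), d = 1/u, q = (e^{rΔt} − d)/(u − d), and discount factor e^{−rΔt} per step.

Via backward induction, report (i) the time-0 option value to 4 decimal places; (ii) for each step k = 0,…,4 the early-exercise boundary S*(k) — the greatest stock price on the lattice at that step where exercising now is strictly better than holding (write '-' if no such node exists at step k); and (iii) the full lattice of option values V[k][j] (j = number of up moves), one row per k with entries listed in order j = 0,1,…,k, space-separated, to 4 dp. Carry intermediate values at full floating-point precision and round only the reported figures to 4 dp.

Δt=0.30260  u=1.16909  d=0.85537  q=0.51844  discount=0.98231
step 5 (expiry): payoffs max(K−S,0) = 50.5673 25.1344 0.0000 0.0000 0.0000 0.0000
step 4: (k=4,j=0): S=81.0678, (K−S)⁺=38.8422, hold=36.7204 ⇒ V=38.8422 exercise | (k=4,j=1): S=110.8012, (K−S)⁺=9.1088, hold=11.8895 ⇒ V=11.8895 continue | (k=4,j=2): S=151.4400, (K−S)⁺=0.0000, hold=0.0000 ⇒ V=0.0000 continue | (k=4,j=3): S=206.9839, (K−S)⁺=0.0000, hold=0.0000 ⇒ V=0.0000 continue | (k=4,j=4): S=282.8998, (K−S)⁺=0.0000, hold=0.0000 ⇒ V=0.0000 continue  boundary S*=81.0678
step 3: (k=3,j=0): S=94.7756, (K−S)⁺=25.1344, hold=24.4287 ⇒ V=25.1344 exercise | (k=3,j=1): S=129.5366, (K−S)⁺=0.0000, hold=5.6242 ⇒ V=5.6242 continue | (k=3,j=2): S=177.0470, (K−S)⁺=0.0000, hold=0.0000 ⇒ V=0.0000 continue | (k=3,j=3): S=241.9829, (K−S)⁺=0.0000, hold=0.0000 ⇒ V=0.0000 continue  boundary S*=94.7756
step 2: (k=2,j=0): S=110.8012, (K−S)⁺=9.1088, hold=14.7537 ⇒ V=14.7537 continue | (k=2,j=1): S=151.4400, (K−S)⁺=0.0000, hold=2.6604 ⇒ V=2.6604 continue | (k=2,j=2): S=206.9839, (K−S)⁺=0.0000, hold=0.0000 ⇒ V=0.0000 continue  boundary S*=-
step 1: (k=1,j=0): S=129.5366, (K−S)⁺=0.0000, hold=8.3339 ⇒ V=8.3339 continue | (k=1,j=1): S=177.0470, (K−S)⁺=0.0000, hold=1.2585 ⇒ V=1.2585 continue  boundary S*=-
step 0: (k=0,j=0): S=151.4400, (K−S)⁺=0.0000, hold=4.5832 ⇒ V=4.5832 continue  boundary S*=-

price = 4.5832
boundary = - - - 94.7756 81.0678
tree:
4.5832
8.3339 1.2585
14.7537 2.6604 0.0000
25.1344 5.6242 0.0000 0.0000
38.8422 11.8895 0.0000 0.0000 0.0000
50.5673 25.1344 0.0000 0.0000 0.0000 0.0000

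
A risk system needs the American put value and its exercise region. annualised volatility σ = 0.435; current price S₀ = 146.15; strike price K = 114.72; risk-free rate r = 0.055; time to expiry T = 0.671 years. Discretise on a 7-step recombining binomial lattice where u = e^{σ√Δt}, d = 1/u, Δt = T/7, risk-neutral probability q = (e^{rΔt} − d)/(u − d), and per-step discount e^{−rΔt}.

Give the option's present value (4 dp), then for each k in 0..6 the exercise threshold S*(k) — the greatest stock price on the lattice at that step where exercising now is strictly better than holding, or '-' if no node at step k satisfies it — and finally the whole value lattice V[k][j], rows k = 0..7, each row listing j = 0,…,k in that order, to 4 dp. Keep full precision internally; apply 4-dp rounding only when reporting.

price = 5.9942
boundary = - - - - - 74.5326 85.2779
tree:
5.9942
9.3795 2.4783
14.2966 4.2799 0.5995
21.0941 7.2615 1.1724 0.0000
29.8763 12.0333 2.2928 0.0000 0.0000
40.1874 19.2938 4.4837 0.0000 0.0000 0.0000
49.5788 29.4421 8.7684 0.0000 0.0000 0.0000 0.0000
57.7869 40.1874 17.1476 0.0000 0.0000 0.0000 0.0000 0.0000

Δt=0.09586  u=1.14417  d=0.87400  q=0.48595  discount=0.99474
step 7 (expiry): payoffs max(K−S,0) = 57.7869 40.1874 17.1476 0.0000 0.0000 0.0000 0.0000 0.0000
step 6: (k=6,j=0): S=65.1412, (K−S)⁺=49.5788, hold=48.9756 ⇒ V=49.5788 exercise | (k=6,j=1): S=85.2779, (K−S)⁺=29.4421, hold=28.8389 ⇒ V=29.4421 exercise | (k=6,j=2): S=111.6395, (K−S)⁺=3.0805, hold=8.7684 ⇒ V=8.7684 continue | (k=6,j=3): S=146.1500, (K−S)⁺=0.0000, hold=0.0000 ⇒ V=0.0000 continue | (k=6,j=4): S=191.3286, (K−S)⁺=0.0000, hold=0.0000 ⇒ V=0.0000 continue | (k=6,j=5): S=250.4731, (K−S)⁺=0.0000, hold=0.0000 ⇒ V=0.0000 continue | (k=6,j=6): S=327.9006, (K−S)⁺=0.0000, hold=0.0000 ⇒ V=0.0000 continue  boundary S*=85.2779
step 5: (k=5,j=0): S=74.5326, (K−S)⁺=40.1874, hold=39.5842 ⇒ V=40.1874 exercise | (k=5,j=1): S=97.5724, (K−S)⁺=17.1476, hold=19.2938 ⇒ V=19.2938 continue | (k=5,j=2): S=127.7345, (K−S)⁺=0.0000, hold=4.4837 ⇒ V=4.4837 continue | (k=5,j=3): S=167.2204, (K−S)⁺=0.0000, hold=0.0000 ⇒ V=0.0000 continue | (k=5,j=4): S=218.9125, (K−S)⁺=0.0000, hold=0.0000 ⇒ V=0.0000 continue | (k=5,j=5): S=286.5838, (K−S)⁺=0.0000, hold=0.0000 ⇒ V=0.0000 continue  boundary S*=74.5326
step 4: (k=4,j=0): S=85.2779, (K−S)⁺=29.4421, hold=29.8763 ⇒ V=29.8763 continue | (k=4,j=1): S=111.6395, (K−S)⁺=3.0805, hold=12.0333 ⇒ V=12.0333 continue | (k=4,j=2): S=146.1500, (K−S)⁺=0.0000, hold=2.2928 ⇒ V=2.2928 continue | (k=4,j=3): S=191.3286, (K−S)⁺=0.0000, hold=0.0000 ⇒ V=0.0000 continue | (k=4,j=4): S=250.4731, (K−S)⁺=0.0000, hold=0.0000 ⇒ V=0.0000 continue  boundary S*=-
step 3: (k=3,j=0): S=97.5724, (K−S)⁺=17.1476, hold=21.0941 ⇒ V=21.0941 continue | (k=3,j=1): S=127.7345, (K−S)⁺=0.0000, hold=7.2615 ⇒ V=7.2615 continue | (k=3,j=2): S=167.2204, (K−S)⁺=0.0000, hold=1.1724 ⇒ V=1.1724 continue | (k=3,j=3): S=218.9125, (K−S)⁺=0.0000, hold=0.0000 ⇒ V=0.0000 continue  boundary S*=-
step 2: (k=2,j=0): S=111.6395, (K−S)⁺=3.0805, hold=14.2966 ⇒ V=14.2966 continue | (k=2,j=1): S=146.1500, (K−S)⁺=0.0000, hold=4.2799 ⇒ V=4.2799 continue | (k=2,j=2): S=191.3286, (K−S)⁺=0.0000, hold=0.5995 ⇒ V=0.5995 continue  boundary S*=-
step 1: (k=1,j=0): S=127.7345, (K−S)⁺=0.0000, hold=9.3795 ⇒ V=9.3795 continue | (k=1,j=1): S=167.2204, (K−S)⁺=0.0000, hold=2.4783 ⇒ V=2.4783 continue  boundary S*=-
step 0: (k=0,j=0): S=146.1500, (K−S)⁺=0.0000, hold=5.9942 ⇒ V=5.9942 continue  boundary S*=-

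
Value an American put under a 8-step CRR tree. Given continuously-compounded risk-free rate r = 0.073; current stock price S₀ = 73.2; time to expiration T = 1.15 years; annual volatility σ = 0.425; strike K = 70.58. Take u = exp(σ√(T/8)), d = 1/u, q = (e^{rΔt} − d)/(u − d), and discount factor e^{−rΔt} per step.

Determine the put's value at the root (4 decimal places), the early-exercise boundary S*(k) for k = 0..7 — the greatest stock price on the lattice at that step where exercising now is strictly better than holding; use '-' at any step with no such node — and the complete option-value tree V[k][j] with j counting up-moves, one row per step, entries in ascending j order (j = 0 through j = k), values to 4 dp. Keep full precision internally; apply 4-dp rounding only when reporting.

price = 9.2115
boundary = - - - 45.1408 38.4228 45.1408 53.0335 45.1408
tree:
9.2115
13.3634 5.1287
18.7797 8.0660 2.2106
25.4392 12.3169 3.8566 0.5611
32.1572 18.1239 6.5943 1.1170 0.0000
37.8754 25.4392 10.9709 2.2238 0.0000 0.0000
42.7426 32.1572 17.5465 4.4272 0.0000 0.0000 0.0000
46.8855 37.8754 25.4392 8.8137 0.0000 0.0000 0.0000 0.0000
50.4118 42.7426 32.1572 17.5465 0.0000 0.0000 0.0000 0.0000 0.0000

Δt=0.14375  u=1.17484  d=0.85118  q=0.49239  discount=0.98956
step 8 (expiry): payoffs max(K−S,0) = 50.4118 42.7426 32.1572 17.5465 0.0000 0.0000 0.0000 0.0000 0.0000
step 7: (k=7,j=0): S=23.6945, (K−S)⁺=46.8855, hold=46.1487 ⇒ V=46.8855 exercise | (k=7,j=1): S=32.7046, (K−S)⁺=37.8754, hold=37.1387 ⇒ V=37.8754 exercise | (k=7,j=2): S=45.1408, (K−S)⁺=25.4392, hold=24.7024 ⇒ V=25.4392 exercise | (k=7,j=3): S=62.3061, (K−S)⁺=8.2739, hold=8.8137 ⇒ V=8.8137 continue | (k=7,j=4): S=85.9986, (K−S)⁺=0.0000, hold=0.0000 ⇒ V=0.0000 continue | (k=7,j=5): S=118.7005, (K−S)⁺=0.0000, hold=0.0000 ⇒ V=0.0000 continue | (k=7,j=6): S=163.8376, (K−S)⁺=0.0000, hold=0.0000 ⇒ V=0.0000 continue | (k=7,j=7): S=226.1386, (K−S)⁺=0.0000, hold=0.0000 ⇒ V=0.0000 continue  boundary S*=45.1408
step 6: (k=6,j=0): S=27.8374, (K−S)⁺=42.7426, hold=42.0059 ⇒ V=42.7426 exercise | (k=6,j=1): S=38.4228, (K−S)⁺=32.1572, hold=31.4204 ⇒ V=32.1572 exercise | (k=6,j=2): S=53.0335, (K−S)⁺=17.5465, hold=17.0728 ⇒ V=17.5465 exercise | (k=6,j=3): S=73.2000, (K−S)⁺=0.0000, hold=4.4272 ⇒ V=4.4272 continue | (k=6,j=4): S=101.0351, (K−S)⁺=0.0000, hold=0.0000 ⇒ V=0.0000 continue | (k=6,j=5): S=139.4547, (K−S)⁺=0.0000, hold=0.0000 ⇒ V=0.0000 continue | (k=6,j=6): S=192.4838, (K−S)⁺=0.0000, hold=0.0000 ⇒ V=0.0000 continue  boundary S*=53.0335
step 5: (k=5,j=0): S=32.7046, (K−S)⁺=37.8754, hold=37.1387 ⇒ V=37.8754 exercise | (k=5,j=1): S=45.1408, (K−S)⁺=25.4392, hold=24.7024 ⇒ V=25.4392 exercise | (k=5,j=2): S=62.3061, (K−S)⁺=8.2739, hold=10.9709 ⇒ V=10.9709 continue | (k=5,j=3): S=85.9986, (K−S)⁺=0.0000, hold=2.2238 ⇒ V=2.2238 continue | (k=5,j=4): S=118.7005, (K−S)⁺=0.0000, hold=0.0000 ⇒ V=0.0000 continue | (k=5,j=5): S=163.8376, (K−S)⁺=0.0000, hold=0.0000 ⇒ V=0.0000 continue  boundary S*=45.1408
step 4: (k=4,j=0): S=38.4228, (K−S)⁺=32.1572, hold=31.4204 ⇒ V=32.1572 exercise | (k=4,j=1): S=53.0335, (K−S)⁺=17.5465, hold=18.1239 ⇒ V=18.1239 continue | (k=4,j=2): S=73.2000, (K−S)⁺=0.0000, hold=6.5943 ⇒ V=6.5943 continue | (k=4,j=3): S=101.0351, (K−S)⁺=0.0000, hold=1.1170 ⇒ V=1.1170 continue | (k=4,j=4): S=139.4547, (K−S)⁺=0.0000, hold=0.0000 ⇒ V=0.0000 continue  boundary S*=38.4228
step 3: (k=3,j=0): S=45.1408, (K−S)⁺=25.4392, hold=24.9837 ⇒ V=25.4392 exercise | (k=3,j=1): S=62.3061, (K−S)⁺=8.2739, hold=12.3169 ⇒ V=12.3169 continue | (k=3,j=2): S=85.9986, (K−S)⁺=0.0000, hold=3.8566 ⇒ V=3.8566 continue | (k=3,j=3): S=118.7005, (K−S)⁺=0.0000, hold=0.5611 ⇒ V=0.5611 continue  boundary S*=45.1408
step 2: (k=2,j=0): S=53.0335, (K−S)⁺=17.5465, hold=18.7797 ⇒ V=18.7797 continue | (k=2,j=1): S=73.2000, (K−S)⁺=0.0000, hold=8.0660 ⇒ V=8.0660 continue | (k=2,j=2): S=101.0351, (K−S)⁺=0.0000, hold=2.2106 ⇒ V=2.2106 continue  boundary S*=-
step 1: (k=1,j=0): S=62.3061, (K−S)⁺=8.2739, hold=13.3634 ⇒ V=13.3634 continue | (k=1,j=1): S=85.9986, (K−S)⁺=0.0000, hold=5.1287 ⇒ V=5.1287 continue  boundary S*=-
step 0: (k=0,j=0): S=73.2000, (K−S)⁺=0.0000, hold=9.2115 ⇒ V=9.2115 continue  boundary S*=-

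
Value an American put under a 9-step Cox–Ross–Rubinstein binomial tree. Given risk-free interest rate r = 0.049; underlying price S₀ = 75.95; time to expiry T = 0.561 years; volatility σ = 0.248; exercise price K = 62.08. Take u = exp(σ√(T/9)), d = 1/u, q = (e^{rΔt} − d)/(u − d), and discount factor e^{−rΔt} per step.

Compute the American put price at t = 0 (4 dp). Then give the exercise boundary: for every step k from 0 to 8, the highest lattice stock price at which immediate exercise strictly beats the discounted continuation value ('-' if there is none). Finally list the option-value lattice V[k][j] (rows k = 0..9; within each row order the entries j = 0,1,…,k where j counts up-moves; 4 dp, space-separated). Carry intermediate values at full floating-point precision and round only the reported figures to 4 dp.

price = 0.6293
boundary = - - - - - - 52.3824 55.7283 52.3824
tree:
0.6293
1.0610 0.2170
1.7541 0.3993 0.0426
2.8320 0.7258 0.0872 0.0000
4.4408 1.2985 0.1781 0.0000 0.0000
6.7145 2.2760 0.3640 0.0000 0.0000 0.0000
9.6976 3.8798 0.7440 0.0000 0.0000 0.0000 0.0000
12.8426 6.3517 1.5206 0.0000 0.0000 0.0000 0.0000 0.0000
15.7987 9.6976 3.1078 0.0000 0.0000 0.0000 0.0000 0.0000 0.0000
18.5774 12.8426 6.3517 0.0000 0.0000 0.0000 0.0000 0.0000 0.0000 0.0000

Δt=0.06233, u=1.06387, d=0.93996, q=0.50921, disc=e^(-rΔt)=0.99695
k=9 terminal: V=max(K-S,0) → 18.5774 12.8426 6.3517 0.0000 0.0000 0.0000 0.0000 0.0000 0.0000 0.0000
k=8: j=0 S=46.2813 intr=15.7987 cont=15.6094 V=15.7987[EX]; j=1 S=52.3824 intr=9.6976 cont=9.5082 V=9.6976[EX]; j=2 S=59.2880 intr=2.7920 cont=3.1078 V=3.1078[hold]; j=3 S=67.1038 intr=0.0000 cont=0.0000 V=0.0000[hold]; j=4 S=75.9500 intr=0.0000 cont=0.0000 V=0.0000[hold]; j=5 S=85.9624 intr=0.0000 cont=0.0000 V=0.0000[hold]; j=6 S=97.2947 intr=0.0000 cont=0.0000 V=0.0000[hold]; j=7 S=110.1209 intr=0.0000 cont=0.0000 V=0.0000[hold]; j=8 S=124.6380 intr=0.0000 cont=0.0000 V=0.0000[hold]  S*(8)=52.3824
k=7: j=0 S=49.2374 intr=12.8426 cont=12.6532 V=12.8426[EX]; j=1 S=55.7283 intr=6.3517 cont=6.3226 V=6.3517[EX]; j=2 S=63.0749 intr=0.0000 cont=1.5206 V=1.5206[hold]; j=3 S=71.3900 intr=0.0000 cont=0.0000 V=0.0000[hold]; j=4 S=80.8013 intr=0.0000 cont=0.0000 V=0.0000[hold]; j=5 S=91.4532 intr=0.0000 cont=0.0000 V=0.0000[hold]; j=6 S=103.5093 intr=0.0000 cont=0.0000 V=0.0000[hold]; j=7 S=117.1548 intr=0.0000 cont=0.0000 V=0.0000[hold]  S*(7)=55.7283
k=6: j=0 S=52.3824 intr=9.6976 cont=9.5082 V=9.6976[EX]; j=1 S=59.2880 intr=2.7920 cont=3.8798 V=3.8798[hold]; j=2 S=67.1038 intr=0.0000 cont=0.7440 V=0.7440[hold]; j=3 S=75.9500 intr=0.0000 cont=0.0000 V=0.0000[hold]; j=4 S=85.9624 intr=0.0000 cont=0.0000 V=0.0000[hold]; j=5 S=97.2947 intr=0.0000 cont=0.0000 V=0.0000[hold]; j=6 S=110.1209 intr=0.0000 cont=0.0000 V=0.0000[hold]  S*(6)=52.3824
k=5: j=0 S=55.7283 intr=6.3517 cont=6.7145 V=6.7145[hold]; j=1 S=63.0749 intr=0.0000 cont=2.2760 V=2.2760[hold]; j=2 S=71.3900 intr=0.0000 cont=0.3640 V=0.3640[hold]; j=3 S=80.8013 intr=0.0000 cont=0.0000 V=0.0000[hold]; j=4 S=91.4532 intr=0.0000 cont=0.0000 V=0.0000[hold]; j=5 S=103.5093 intr=0.0000 cont=0.0000 V=0.0000[hold]  S*(5)=-
k=4: j=0 S=59.2880 intr=2.7920 cont=4.4408 V=4.4408[hold]; j=1 S=67.1038 intr=0.0000 cont=1.2985 V=1.2985[hold]; j=2 S=75.9500 intr=0.0000 cont=0.1781 V=0.1781[hold]; j=3 S=85.9624 intr=0.0000 cont=0.0000 V=0.0000[hold]; j=4 S=97.2947 intr=0.0000 cont=0.0000 V=0.0000[hold]  S*(4)=-
k=3: j=0 S=63.0749 intr=0.0000 cont=2.8320 V=2.8320[hold]; j=1 S=71.3900 intr=0.0000 cont=0.7258 V=0.7258[hold]; j=2 S=80.8013 intr=0.0000 cont=0.0872 V=0.0872[hold]; j=3 S=91.4532 intr=0.0000 cont=0.0000 V=0.0000[hold]  S*(3)=-
k=2: j=0 S=67.1038 intr=0.0000 cont=1.7541 V=1.7541[hold]; j=1 S=75.9500 intr=0.0000 cont=0.3993 V=0.3993[hold]; j=2 S=85.9624 intr=0.0000 cont=0.0426 V=0.0426[hold]  S*(2)=-
k=1: j=0 S=71.3900 intr=0.0000 cont=1.0610 V=1.0610[hold]; j=1 S=80.8013 intr=0.0000 cont=0.2170 V=0.2170[hold]  S*(1)=-
k=0: j=0 S=75.9500 intr=0.0000 cont=0.6293 V=0.6293[hold]  S*(0)=-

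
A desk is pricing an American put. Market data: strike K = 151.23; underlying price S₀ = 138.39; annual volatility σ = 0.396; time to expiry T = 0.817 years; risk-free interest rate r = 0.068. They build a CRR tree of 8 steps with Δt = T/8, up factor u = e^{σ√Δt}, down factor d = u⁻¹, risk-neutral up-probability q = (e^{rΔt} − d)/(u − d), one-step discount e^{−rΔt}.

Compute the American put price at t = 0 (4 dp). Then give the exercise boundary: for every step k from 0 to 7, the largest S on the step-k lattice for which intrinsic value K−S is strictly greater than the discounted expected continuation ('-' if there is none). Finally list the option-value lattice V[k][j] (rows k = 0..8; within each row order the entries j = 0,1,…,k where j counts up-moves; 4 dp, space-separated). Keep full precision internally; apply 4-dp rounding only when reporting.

price = 24.2023
boundary = - - - 94.6728 107.4447 94.6728 107.4447 121.9396
tree:
24.2023
33.1907 15.4042
44.0921 22.5739 8.3314
56.5572 32.0386 13.2685 3.4290
67.8109 43.7853 20.5463 6.0558 0.8067
77.7269 56.5572 30.7009 10.5111 1.6112 0.0000
86.4642 67.8109 43.7853 17.8296 3.2183 0.0000 0.0000
94.1629 77.7269 56.5572 29.2904 6.4283 0.0000 0.0000 0.0000
100.9465 86.4642 67.8109 43.7853 12.8400 0.0000 0.0000 0.0000 0.0000

Δt=0.10212, u=1.13491, d=0.88113, q=0.49586, disc=e^(-rΔt)=0.99308
k=8 terminal: V=max(K-S,0) → 100.9465 86.4642 67.8109 43.7853 12.8400 0.0000 0.0000 0.0000 0.0000
k=7: j=0 S=57.0671 intr=94.1629 cont=93.1163 V=94.1629[EX]; j=1 S=73.5031 intr=77.7269 cont=76.6804 V=77.7269[EX]; j=2 S=94.6728 intr=56.5572 cont=55.5106 V=56.5572[EX]; j=3 S=121.9396 intr=29.2904 cont=28.2438 V=29.2904[EX]; j=4 S=157.0596 intr=0.0000 cont=6.4283 V=6.4283[hold]; j=5 S=202.2946 intr=0.0000 cont=0.0000 V=0.0000[hold]; j=6 S=260.5577 intr=0.0000 cont=0.0000 V=0.0000[hold]; j=7 S=335.6013 intr=0.0000 cont=0.0000 V=0.0000[hold]  S*(7)=121.9396
k=6: j=0 S=64.7658 intr=86.4642 cont=85.4176 V=86.4642[EX]; j=1 S=83.4191 intr=67.8109 cont=66.7644 V=67.8109[EX]; j=2 S=107.4447 intr=43.7853 cont=42.7387 V=43.7853[EX]; j=3 S=138.3900 intr=12.8400 cont=17.8296 V=17.8296[hold]; j=4 S=178.2479 intr=0.0000 cont=3.2183 V=3.2183[hold]; j=5 S=229.5853 intr=0.0000 cont=0.0000 V=0.0000[hold]; j=6 S=295.7085 intr=0.0000 cont=0.0000 V=0.0000[hold]  S*(6)=107.4447
k=5: j=0 S=73.5031 intr=77.7269 cont=76.6804 V=77.7269[EX]; j=1 S=94.6728 intr=56.5572 cont=55.5106 V=56.5572[EX]; j=2 S=121.9396 intr=29.2904 cont=30.7009 V=30.7009[hold]; j=3 S=157.0596 intr=0.0000 cont=10.5111 V=10.5111[hold]; j=4 S=202.2946 intr=0.0000 cont=1.6112 V=1.6112[hold]; j=5 S=260.5577 intr=0.0000 cont=0.0000 V=0.0000[hold]  S*(5)=94.6728
k=4: j=0 S=83.4191 intr=67.8109 cont=66.7644 V=67.8109[EX]; j=1 S=107.4447 intr=43.7853 cont=43.4333 V=43.7853[EX]; j=2 S=138.3900 intr=12.8400 cont=20.5463 V=20.5463[hold]; j=3 S=178.2479 intr=0.0000 cont=6.0558 V=6.0558[hold]; j=4 S=229.5853 intr=0.0000 cont=0.8067 V=0.8067[hold]  S*(4)=107.4447
k=3: j=0 S=94.6728 intr=56.5572 cont=55.5106 V=56.5572[EX]; j=1 S=121.9396 intr=29.2904 cont=32.0386 V=32.0386[hold]; j=2 S=157.0596 intr=0.0000 cont=13.2685 V=13.2685[hold]; j=3 S=202.2946 intr=0.0000 cont=3.4290 V=3.4290[hold]  S*(3)=94.6728
k=2: j=0 S=107.4447 intr=43.7853 cont=44.0921 V=44.0921[hold]; j=1 S=138.3900 intr=12.8400 cont=22.5739 V=22.5739[hold]; j=2 S=178.2479 intr=0.0000 cont=8.3314 V=8.3314[hold]  S*(2)=-
k=1: j=0 S=121.9396 intr=29.2904 cont=33.1907 V=33.1907[hold]; j=1 S=157.0596 intr=0.0000 cont=15.4042 V=15.4042[hold]  S*(1)=-
k=0: j=0 S=138.3900 intr=12.8400 cont=24.2023 V=24.2023[hold]  S*(0)=-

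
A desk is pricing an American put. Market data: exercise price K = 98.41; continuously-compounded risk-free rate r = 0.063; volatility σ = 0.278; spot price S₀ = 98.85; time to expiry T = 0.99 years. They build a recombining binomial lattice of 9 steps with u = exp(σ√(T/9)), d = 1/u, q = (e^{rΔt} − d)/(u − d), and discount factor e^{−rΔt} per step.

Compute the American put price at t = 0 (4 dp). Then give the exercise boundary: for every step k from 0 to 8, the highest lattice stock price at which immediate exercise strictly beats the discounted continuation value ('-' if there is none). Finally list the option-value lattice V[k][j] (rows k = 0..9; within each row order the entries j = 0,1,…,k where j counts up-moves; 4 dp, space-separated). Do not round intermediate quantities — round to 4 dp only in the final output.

price = 8.4871
boundary = - - - 74.9632 68.3605 74.9632 68.3605 74.9632 82.2036
tree:
8.4871
12.2725 5.0315
17.2378 7.7552 2.5306
23.4468 11.6146 4.2200 0.9714
30.0495 16.8224 6.8598 1.7872 0.2151
36.0707 23.4468 10.8017 3.2346 0.4463 0.0000
41.5615 30.0495 16.3351 5.7288 0.9258 0.0000 0.0000
46.5686 36.0707 23.4468 9.8483 1.9207 0.0000 0.0000 0.0000
51.1348 41.5615 30.0495 16.2064 3.9847 0.0000 0.0000 0.0000 0.0000
55.2987 46.5686 36.0707 23.4468 8.2666 0.0000 0.0000 0.0000 0.0000 0.0000

Δt=0.11000  u=1.09659  d=0.91192  q=0.51462  discount=0.99309
step 9 (expiry): payoffs max(K−S,0) = 55.2987 46.5686 36.0707 23.4468 8.2666 0.0000 0.0000 0.0000 0.0000 0.0000
step 8: (k=8,j=0): S=47.2752, (K−S)⁺=51.1348, hold=50.4552 ⇒ V=51.1348 exercise | (k=8,j=1): S=56.8485, (K−S)⁺=41.5615, hold=40.8818 ⇒ V=41.5615 exercise | (k=8,j=2): S=68.3605, (K−S)⁺=30.0495, hold=29.3699 ⇒ V=30.0495 exercise | (k=8,j=3): S=82.2036, (K−S)⁺=16.2064, hold=15.5268 ⇒ V=16.2064 exercise | (k=8,j=4): S=98.8500, (K−S)⁺=0.0000, hold=3.9847 ⇒ V=3.9847 continue | (k=8,j=5): S=118.8673, (K−S)⁺=0.0000, hold=0.0000 ⇒ V=0.0000 continue | (k=8,j=6): S=142.9382, (K−S)⁺=0.0000, hold=0.0000 ⇒ V=0.0000 continue | (k=8,j=7): S=171.8834, (K−S)⁺=0.0000, hold=0.0000 ⇒ V=0.0000 continue | (k=8,j=8): S=206.6902, (K−S)⁺=0.0000, hold=0.0000 ⇒ V=0.0000 continue  boundary S*=82.2036
step 7: (k=7,j=0): S=51.8414, (K−S)⁺=46.5686, hold=45.8890 ⇒ V=46.5686 exercise | (k=7,j=1): S=62.3393, (K−S)⁺=36.0707, hold=35.3910 ⇒ V=36.0707 exercise | (k=7,j=2): S=74.9632, (K−S)⁺=23.4468, hold=22.7672 ⇒ V=23.4468 exercise | (k=7,j=3): S=90.1434, (K−S)⁺=8.2666, hold=9.8483 ⇒ V=9.8483 continue | (k=7,j=4): S=108.3976, (K−S)⁺=0.0000, hold=1.9207 ⇒ V=1.9207 continue | (k=7,j=5): S=130.3483, (K−S)⁺=0.0000, hold=0.0000 ⇒ V=0.0000 continue | (k=7,j=6): S=156.7441, (K−S)⁺=0.0000, hold=0.0000 ⇒ V=0.0000 continue | (k=7,j=7): S=188.4851, (K−S)⁺=0.0000, hold=0.0000 ⇒ V=0.0000 continue  boundary S*=74.9632
step 6: (k=6,j=0): S=56.8485, (K−S)⁺=41.5615, hold=40.8818 ⇒ V=41.5615 exercise | (k=6,j=1): S=68.3605, (K−S)⁺=30.0495, hold=29.3699 ⇒ V=30.0495 exercise | (k=6,j=2): S=82.2036, (K−S)⁺=16.2064, hold=16.3351 ⇒ V=16.3351 continue | (k=6,j=3): S=98.8500, (K−S)⁺=0.0000, hold=5.7288 ⇒ V=5.7288 continue | (k=6,j=4): S=118.8673, (K−S)⁺=0.0000, hold=0.9258 ⇒ V=0.9258 continue | (k=6,j=5): S=142.9382, (K−S)⁺=0.0000, hold=0.0000 ⇒ V=0.0000 continue | (k=6,j=6): S=171.8834, (K−S)⁺=0.0000, hold=0.0000 ⇒ V=0.0000 continue  boundary S*=68.3605
step 5: (k=5,j=0): S=62.3393, (K−S)⁺=36.0707, hold=35.3910 ⇒ V=36.0707 exercise | (k=5,j=1): S=74.9632, (K−S)⁺=23.4468, hold=22.8330 ⇒ V=23.4468 exercise | (k=5,j=2): S=90.1434, (K−S)⁺=8.2666, hold=10.8017 ⇒ V=10.8017 continue | (k=5,j=3): S=108.3976, (K−S)⁺=0.0000, hold=3.2346 ⇒ V=3.2346 continue | (k=5,j=4): S=130.3483, (K−S)⁺=0.0000, hold=0.4463 ⇒ V=0.4463 continue | (k=5,j=5): S=156.7441, (K−S)⁺=0.0000, hold=0.0000 ⇒ V=0.0000 continue  boundary S*=74.9632
step 4: (k=4,j=0): S=68.3605, (K−S)⁺=30.0495, hold=29.3699 ⇒ V=30.0495 exercise | (k=4,j=1): S=82.2036, (K−S)⁺=16.2064, hold=16.8224 ⇒ V=16.8224 continue | (k=4,j=2): S=98.8500, (K−S)⁺=0.0000, hold=6.8598 ⇒ V=6.8598 continue | (k=4,j=3): S=118.8673, (K−S)⁺=0.0000, hold=1.7872 ⇒ V=1.7872 continue | (k=4,j=4): S=142.9382, (K−S)⁺=0.0000, hold=0.2151 ⇒ V=0.2151 continue  boundary S*=68.3605
step 3: (k=3,j=0): S=74.9632, (K−S)⁺=23.4468, hold=23.0820 ⇒ V=23.4468 exercise | (k=3,j=1): S=90.1434, (K−S)⁺=8.2666, hold=11.6146 ⇒ V=11.6146 continue | (k=3,j=2): S=108.3976, (K−S)⁺=0.0000, hold=4.2200 ⇒ V=4.2200 continue | (k=3,j=3): S=130.3483, (K−S)⁺=0.0000, hold=0.9714 ⇒ V=0.9714 continue  boundary S*=74.9632
step 2: (k=2,j=0): S=82.2036, (K−S)⁺=16.2064, hold=17.2378 ⇒ V=17.2378 continue | (k=2,j=1): S=98.8500, (K−S)⁺=0.0000, hold=7.7552 ⇒ V=7.7552 continue | (k=2,j=2): S=118.8673, (K−S)⁺=0.0000, hold=2.5306 ⇒ V=2.5306 continue  boundary S*=-
step 1: (k=1,j=0): S=90.1434, (K−S)⁺=8.2666, hold=12.2725 ⇒ V=12.2725 continue | (k=1,j=1): S=108.3976, (K−S)⁺=0.0000, hold=5.0315 ⇒ V=5.0315 continue  boundary S*=-
step 0: (k=0,j=0): S=98.8500, (K−S)⁺=0.0000, hold=8.4871 ⇒ V=8.4871 continue  boundary S*=-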